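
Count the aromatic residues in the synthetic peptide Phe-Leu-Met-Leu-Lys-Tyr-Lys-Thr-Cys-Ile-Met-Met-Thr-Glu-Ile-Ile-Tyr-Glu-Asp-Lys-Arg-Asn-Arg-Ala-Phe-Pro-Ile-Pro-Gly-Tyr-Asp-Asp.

The aromatic amino acids are Phe (F, benzyl), Trp (W, indole), and Tyr (Y, phenol).
Matching residues: Phe1, Tyr6, Tyr17, Phe25, Tyr30.

5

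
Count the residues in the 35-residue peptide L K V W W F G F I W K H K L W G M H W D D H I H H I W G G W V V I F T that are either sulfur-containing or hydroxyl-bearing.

Sulfur-containing: C, M. Hydroxyl-bearing: S, T, Y.
Sulfur-containing residues here: M17 (1).
Hydroxyl-bearing residues here: T35 (1).
The two groups share no amino acid, so total = 1 + 1 = 2.

2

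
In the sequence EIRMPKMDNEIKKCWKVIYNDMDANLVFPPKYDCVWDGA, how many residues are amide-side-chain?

Asparagine (N) and glutamine (Q) have uncharged amide side chains.
Matching residues: N9, N20, N25.

3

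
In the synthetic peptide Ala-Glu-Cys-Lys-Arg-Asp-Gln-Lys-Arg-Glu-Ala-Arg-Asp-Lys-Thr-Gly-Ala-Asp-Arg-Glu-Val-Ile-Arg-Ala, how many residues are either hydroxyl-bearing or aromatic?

1

Hydroxyl-bearing: S, T, Y. Aromatic: F, W, Y.
Hydroxyl-bearing residues here: Thr15 (1).
Aromatic residues here: none (0).
(Y belongs to both groups, but none appear in this sequence.) Total = 1 + 0 = 1.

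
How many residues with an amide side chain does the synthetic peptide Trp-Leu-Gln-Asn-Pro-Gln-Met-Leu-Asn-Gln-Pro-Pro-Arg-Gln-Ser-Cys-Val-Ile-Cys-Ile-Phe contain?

Asparagine (N) and glutamine (Q) have uncharged amide side chains.
Matching residues: Gln3, Asn4, Gln6, Asn9, Gln10, Gln14.

6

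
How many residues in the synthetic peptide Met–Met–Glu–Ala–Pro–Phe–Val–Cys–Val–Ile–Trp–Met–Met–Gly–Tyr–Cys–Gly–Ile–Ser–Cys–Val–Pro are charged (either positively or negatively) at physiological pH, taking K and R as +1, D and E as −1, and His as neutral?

Charged side chains at pH ~7.4: K, R (positive); D, E (negative).
Matching residues: Glu3.

1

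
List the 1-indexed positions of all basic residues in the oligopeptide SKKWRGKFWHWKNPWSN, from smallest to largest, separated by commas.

Lysine (K), arginine (R), and histidine (H) have basic, nitrogen-containing side chains.
Matching residues: K2, K3, R5, K7, H10, K12.

2, 3, 5, 7, 10, 12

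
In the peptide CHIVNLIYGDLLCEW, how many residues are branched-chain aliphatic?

6

Valine (V), leucine (L), and isoleucine (I) are the branched-chain amino acids.
Matching residues: I3, V4, L6, I7, L11, L12.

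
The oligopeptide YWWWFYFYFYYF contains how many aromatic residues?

12

The aromatic amino acids are Phe (F, benzyl), Trp (W, indole), and Tyr (Y, phenol).
Matching residues: Y1, W2, W3, W4, F5, Y6, F7, Y8, F9, Y10, Y11, F12.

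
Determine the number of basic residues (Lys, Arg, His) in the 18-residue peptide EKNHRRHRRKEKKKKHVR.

14

Matching residues: K2, H4, R5, R6, H7, R8, R9, K10, K12, K13, K14, K15, H16, R18.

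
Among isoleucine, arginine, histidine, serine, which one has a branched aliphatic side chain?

isoleucine

Valine (V), leucine (L), and isoleucine (I) are the branched-chain amino acids.
Of the listed options, only isoleucine belongs to this group.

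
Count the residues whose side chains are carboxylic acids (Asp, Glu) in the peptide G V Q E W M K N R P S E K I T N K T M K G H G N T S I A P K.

Matching residues: E4, E12.

2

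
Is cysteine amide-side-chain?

No

Asparagine (N) and glutamine (Q) have uncharged amide side chains.
Cysteine is not in this group.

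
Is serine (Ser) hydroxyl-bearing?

The –OH-bearing residues are Ser, Thr (aliphatic alcohols), and Tyr (phenol).
Serine is in this group.

Yes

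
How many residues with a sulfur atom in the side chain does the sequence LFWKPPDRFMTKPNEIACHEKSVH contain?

2

Only Cys (C) and Met (M) have a sulfur atom in the side chain.
Matching residues: M10, C18.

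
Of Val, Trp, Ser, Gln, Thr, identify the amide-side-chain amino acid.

Only N (asparagine) and Q (glutamine) carry a side-chain carboxamide.
Of the listed options, only Gln belongs to this group.

Gln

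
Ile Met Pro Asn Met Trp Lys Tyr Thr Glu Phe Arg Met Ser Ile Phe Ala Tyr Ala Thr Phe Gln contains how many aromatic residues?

The aromatic amino acids are Phe (F, benzyl), Trp (W, indole), and Tyr (Y, phenol).
Matching residues: Trp6, Tyr8, Phe11, Phe16, Tyr18, Phe21.

6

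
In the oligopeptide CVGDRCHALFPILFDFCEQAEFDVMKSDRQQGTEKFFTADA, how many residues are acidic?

8

Aspartate (D) and glutamate (E) have carboxylic-acid side chains and are the acidic amino acids.
Matching residues: D4, D15, E18, E21, D23, D28, E34, D40.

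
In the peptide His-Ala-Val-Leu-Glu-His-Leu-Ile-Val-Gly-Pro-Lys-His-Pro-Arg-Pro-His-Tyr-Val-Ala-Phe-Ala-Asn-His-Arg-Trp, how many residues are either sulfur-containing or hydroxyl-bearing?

1

Sulfur-containing: C, M. Hydroxyl-bearing: S, T, Y.
Sulfur-containing residues here: none (0).
Hydroxyl-bearing residues here: Tyr18 (1).
The two groups share no amino acid, so total = 0 + 1 = 1.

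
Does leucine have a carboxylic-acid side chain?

No

The acidic residues are Asp (D) and Glu (E), whose side chains end in a carboxylate group.
Leucine is not in this group.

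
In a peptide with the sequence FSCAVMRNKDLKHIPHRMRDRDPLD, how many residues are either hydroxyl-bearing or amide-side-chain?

Hydroxyl-bearing: S, T, Y. Amide-side-chain: N, Q.
Hydroxyl-bearing residues here: S2 (1).
Amide-side-chain residues here: N8 (1).
The two groups share no amino acid, so total = 1 + 1 = 2.

2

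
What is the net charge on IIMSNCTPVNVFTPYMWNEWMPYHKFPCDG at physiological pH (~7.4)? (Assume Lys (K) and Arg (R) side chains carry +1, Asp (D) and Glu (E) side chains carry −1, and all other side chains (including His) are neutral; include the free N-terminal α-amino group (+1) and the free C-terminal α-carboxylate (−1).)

-1

Positive (K, R): K25 → +1.
Negative (D, E): E19, D29 → −2.
The N-terminus (+1) and C-terminus (−1) cancel.
Net charge = (+1) + (−2) = −1.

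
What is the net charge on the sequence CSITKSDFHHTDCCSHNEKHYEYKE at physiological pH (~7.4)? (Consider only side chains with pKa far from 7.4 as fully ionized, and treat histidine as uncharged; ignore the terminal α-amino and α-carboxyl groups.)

At pH ~7.4 the Lys and Arg side chains are protonated (+1), the Asp and Glu side chains are deprotonated (−1), and with His taken as neutral all other side chains carry no charge.
Positive (K, R): K5, K19, K24 → +3.
Negative (D, E): D7, D12, E18, E22, E25 → −5.
Net charge = (+3) + (−5) = −2.

-2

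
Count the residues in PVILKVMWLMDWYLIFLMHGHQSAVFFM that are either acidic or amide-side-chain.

2

Acidic: D, E. Amide-side-chain: N, Q.
Acidic residues here: D11 (1).
Amide-side-chain residues here: Q22 (1).
The two groups share no amino acid, so total = 1 + 1 = 2.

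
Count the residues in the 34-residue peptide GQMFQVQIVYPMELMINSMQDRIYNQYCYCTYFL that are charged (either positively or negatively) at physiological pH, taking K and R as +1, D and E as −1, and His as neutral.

Charged side chains at pH ~7.4: K, R (positive); D, E (negative).
Matching residues: E13, D21, R22.

3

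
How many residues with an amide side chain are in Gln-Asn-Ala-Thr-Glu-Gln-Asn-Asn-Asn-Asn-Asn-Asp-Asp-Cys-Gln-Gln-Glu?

The amide-side-chain residues are Asn (N) and Gln (Q).
Matching residues: Gln1, Asn2, Gln6, Asn7, Asn8, Asn9, Asn10, Asn11, Gln15, Gln16.

10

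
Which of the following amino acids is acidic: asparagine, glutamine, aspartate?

aspartate

Aspartate (D) and glutamate (E) have carboxylic-acid side chains and are the acidic amino acids.
Of the listed options, only aspartate belongs to this group.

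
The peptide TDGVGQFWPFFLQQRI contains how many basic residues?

K, R, and H are the three residues with basic side chains (ε-amine, guanidinium, and imidazole respectively).
Matching residues: R15.

1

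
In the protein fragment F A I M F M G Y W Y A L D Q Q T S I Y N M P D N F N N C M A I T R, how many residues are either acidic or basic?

3

Acidic: D, E. Basic: H, K, R.
Acidic residues here: D13, D23 (2).
Basic residues here: R33 (1).
The two groups share no amino acid, so total = 2 + 1 = 3.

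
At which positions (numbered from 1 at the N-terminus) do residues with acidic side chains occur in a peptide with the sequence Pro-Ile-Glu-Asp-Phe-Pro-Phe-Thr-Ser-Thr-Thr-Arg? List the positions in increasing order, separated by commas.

Aspartate (D) and glutamate (E) have carboxylic-acid side chains and are the acidic amino acids.
Matching residues: Glu3, Asp4.

3, 4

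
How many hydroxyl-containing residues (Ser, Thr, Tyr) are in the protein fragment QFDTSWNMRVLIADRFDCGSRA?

3

Matching residues: T4, S5, S20.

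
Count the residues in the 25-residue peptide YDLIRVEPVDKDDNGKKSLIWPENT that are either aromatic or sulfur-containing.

2

Aromatic: F, W, Y. Sulfur-containing: C, M.
Aromatic residues here: Y1, W21 (2).
Sulfur-containing residues here: none (0).
The two groups share no amino acid, so total = 2 + 0 = 2.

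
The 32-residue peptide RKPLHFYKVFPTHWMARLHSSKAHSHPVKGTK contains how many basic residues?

12

Lysine (K), arginine (R), and histidine (H) have basic, nitrogen-containing side chains.
Matching residues: R1, K2, H5, K8, H13, R17, H19, K22, H24, H26, K29, K32.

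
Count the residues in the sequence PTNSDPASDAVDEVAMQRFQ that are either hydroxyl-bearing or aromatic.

Hydroxyl-bearing: S, T, Y. Aromatic: F, W, Y.
Hydroxyl-bearing residues here: T2, S4, S8 (3).
Aromatic residues here: F19 (1).
(Y belongs to both groups, but none appear in this sequence.) Total = 3 + 1 = 4.

4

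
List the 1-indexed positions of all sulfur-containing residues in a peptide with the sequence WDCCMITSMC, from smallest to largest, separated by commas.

3, 4, 5, 9, 10

The sulfur-bearing residues are cysteine (–SH) and methionine (–S–CH₃).
Matching residues: C3, C4, M5, M9, C10.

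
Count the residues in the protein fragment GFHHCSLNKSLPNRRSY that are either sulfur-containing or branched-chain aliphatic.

Sulfur-containing: C, M. Branched-chain aliphatic: I, L, V.
Sulfur-containing residues here: C5 (1).
Branched-chain aliphatic residues here: L7, L11 (2).
The two groups share no amino acid, so total = 1 + 2 = 3.

3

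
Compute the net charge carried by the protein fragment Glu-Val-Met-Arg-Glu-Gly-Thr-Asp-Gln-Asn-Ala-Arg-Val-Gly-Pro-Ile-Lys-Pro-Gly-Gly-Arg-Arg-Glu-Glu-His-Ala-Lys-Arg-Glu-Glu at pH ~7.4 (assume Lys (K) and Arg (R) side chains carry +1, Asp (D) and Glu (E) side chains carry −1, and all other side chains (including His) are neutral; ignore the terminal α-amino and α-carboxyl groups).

0

Positive (K, R): Arg4, Arg12, Lys17, Arg21, Arg22, Lys27, Arg28 → +7.
Negative (D, E): Glu1, Glu5, Asp8, Glu23, Glu24, Glu29, Glu30 → −7.
Net charge = (+7) + (−7) = 0.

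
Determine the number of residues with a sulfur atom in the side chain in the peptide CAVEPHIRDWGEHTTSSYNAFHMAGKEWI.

The sulfur-bearing residues are cysteine (–SH) and methionine (–S–CH₃).
Matching residues: C1, M23.

2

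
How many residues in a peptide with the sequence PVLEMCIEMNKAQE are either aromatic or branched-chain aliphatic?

3

Aromatic: F, W, Y. Branched-chain aliphatic: I, L, V.
Aromatic residues here: none (0).
Branched-chain aliphatic residues here: V2, L3, I7 (3).
The two groups share no amino acid, so total = 0 + 3 = 3.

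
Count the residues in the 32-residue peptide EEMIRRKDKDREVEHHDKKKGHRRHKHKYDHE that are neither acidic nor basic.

Acidic: D, E. Basic: K, R, H. All other residues are neither.
Matching residues: M3, I4, V13, G21, Y29.

5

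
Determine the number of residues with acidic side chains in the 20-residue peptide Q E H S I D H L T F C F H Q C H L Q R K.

The acidic residues are Asp (D) and Glu (E), whose side chains end in a carboxylate group.
Matching residues: E2, D6.

2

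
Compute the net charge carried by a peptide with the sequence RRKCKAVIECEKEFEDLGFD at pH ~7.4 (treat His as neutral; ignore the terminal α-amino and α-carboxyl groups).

-1

At pH ~7.4 the Lys and Arg side chains are protonated (+1), the Asp and Glu side chains are deprotonated (−1), and with His taken as neutral all other side chains carry no charge.
Positive (K, R): R1, R2, K3, K5, K12 → +5.
Negative (D, E): E9, E11, E13, E15, D16, D20 → −6.
Net charge = (+5) + (−6) = −1.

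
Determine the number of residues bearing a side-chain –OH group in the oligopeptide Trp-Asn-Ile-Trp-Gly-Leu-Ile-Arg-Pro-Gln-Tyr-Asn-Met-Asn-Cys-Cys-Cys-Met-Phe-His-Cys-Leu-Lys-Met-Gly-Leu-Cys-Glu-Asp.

The –OH-bearing residues are Ser, Thr (aliphatic alcohols), and Tyr (phenol).
Matching residues: Tyr11.

1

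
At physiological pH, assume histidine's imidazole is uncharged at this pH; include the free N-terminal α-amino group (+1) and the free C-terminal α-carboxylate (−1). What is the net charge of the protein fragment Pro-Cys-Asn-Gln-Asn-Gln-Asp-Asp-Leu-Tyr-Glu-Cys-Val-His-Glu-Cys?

-4

Near pH 7.4, K and R contribute +1 each, D and E contribute −1 each, and every other side chain (His included, as stated) is uncharged.
Positive (K, R): none → +0.
Negative (D, E): Asp7, Asp8, Glu11, Glu15 → −4.
The N-terminus (+1) and C-terminus (−1) cancel.
Net charge = (+0) + (−4) = −4.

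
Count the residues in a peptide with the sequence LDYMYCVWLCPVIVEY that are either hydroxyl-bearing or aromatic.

4

Hydroxyl-bearing: S, T, Y. Aromatic: F, W, Y.
Hydroxyl-bearing residues here: Y3, Y5, Y16 (3).
Aromatic residues here: Y3, Y5, W8, Y16 (4).
Y is in both groups, so the 3 Y residues must not be double-counted.
Total = 3 + 4 − 3 = 4.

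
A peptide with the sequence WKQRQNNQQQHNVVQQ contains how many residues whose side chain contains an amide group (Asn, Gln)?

Matching residues: Q3, Q5, N6, N7, Q8, Q9, Q10, N12, Q15, Q16.

10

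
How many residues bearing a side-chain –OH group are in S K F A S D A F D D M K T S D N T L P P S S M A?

S, T, and Y are the three residues with a side-chain hydroxyl.
Matching residues: S1, S5, T13, S14, T17, S21, S22.

7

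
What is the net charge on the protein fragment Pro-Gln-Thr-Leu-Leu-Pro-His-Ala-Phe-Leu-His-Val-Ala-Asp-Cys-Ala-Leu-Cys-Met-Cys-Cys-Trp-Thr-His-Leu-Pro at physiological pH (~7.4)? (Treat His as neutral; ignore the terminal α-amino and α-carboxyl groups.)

At pH ~7.4 the Lys and Arg side chains are protonated (+1), the Asp and Glu side chains are deprotonated (−1), and with His taken as neutral all other side chains carry no charge.
Positive (K, R): none → +0.
Negative (D, E): Asp14 → −1.
Net charge = (+0) + (−1) = −1.

-1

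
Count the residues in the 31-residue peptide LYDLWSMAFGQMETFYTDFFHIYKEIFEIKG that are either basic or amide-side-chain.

Basic: H, K, R. Amide-side-chain: N, Q.
Basic residues here: H21, K24, K30 (3).
Amide-side-chain residues here: Q11 (1).
The two groups share no amino acid, so total = 3 + 1 = 4.

4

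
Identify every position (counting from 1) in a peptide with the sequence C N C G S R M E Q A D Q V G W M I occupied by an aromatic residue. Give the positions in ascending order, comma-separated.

15

F, W, and Y each carry an aromatic ring on the side chain.
Matching residues: W15.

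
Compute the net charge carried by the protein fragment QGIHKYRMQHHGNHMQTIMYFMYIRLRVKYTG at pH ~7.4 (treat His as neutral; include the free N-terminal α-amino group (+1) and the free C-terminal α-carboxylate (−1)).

+5

Near pH 7.4, K and R contribute +1 each, D and E contribute −1 each, and every other side chain (His included, as stated) is uncharged.
Positive (K, R): K5, R7, R25, R27, K29 → +5.
Negative (D, E): none → −0.
The N-terminus (+1) and C-terminus (−1) cancel.
Net charge = (+5) + (−0) = +5.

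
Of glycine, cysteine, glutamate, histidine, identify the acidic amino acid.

glutamate

The acidic residues are Asp (D) and Glu (E), whose side chains end in a carboxylate group.
Of the listed options, only glutamate belongs to this group.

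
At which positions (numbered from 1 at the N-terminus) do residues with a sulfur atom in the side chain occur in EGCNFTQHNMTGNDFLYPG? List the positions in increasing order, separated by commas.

The sulfur-bearing residues are cysteine (–SH) and methionine (–S–CH₃).
Matching residues: C3, M10.

3, 10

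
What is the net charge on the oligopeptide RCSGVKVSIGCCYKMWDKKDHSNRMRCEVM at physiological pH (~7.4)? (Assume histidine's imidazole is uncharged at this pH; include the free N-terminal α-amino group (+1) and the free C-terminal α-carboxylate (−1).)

At pH ~7.4 the Lys and Arg side chains are protonated (+1), the Asp and Glu side chains are deprotonated (−1), and with His taken as neutral all other side chains carry no charge.
Positive (K, R): R1, K6, K14, K18, K19, R24, R26 → +7.
Negative (D, E): D17, D20, E28 → −3.
The N-terminus (+1) and C-terminus (−1) cancel.
Net charge = (+7) + (−3) = +4.

+4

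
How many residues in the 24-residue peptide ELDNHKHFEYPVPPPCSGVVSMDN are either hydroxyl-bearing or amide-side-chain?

Hydroxyl-bearing: S, T, Y. Amide-side-chain: N, Q.
Hydroxyl-bearing residues here: Y10, S17, S21 (3).
Amide-side-chain residues here: N4, N24 (2).
The two groups share no amino acid, so total = 3 + 2 = 5.

5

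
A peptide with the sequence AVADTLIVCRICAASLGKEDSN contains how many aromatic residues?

Phenylalanine (F), tryptophan (W), and tyrosine (Y) have aromatic ring side chains.
None of the 22 residues belong to this group.

0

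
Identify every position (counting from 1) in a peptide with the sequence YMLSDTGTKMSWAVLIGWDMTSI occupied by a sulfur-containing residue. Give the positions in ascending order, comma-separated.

Matching residues: M2, M10, M20.

2, 10, 20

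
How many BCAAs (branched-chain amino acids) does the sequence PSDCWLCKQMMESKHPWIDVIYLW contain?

5

Valine (V), leucine (L), and isoleucine (I) are the branched-chain amino acids.
Matching residues: L6, I18, V20, I21, L23.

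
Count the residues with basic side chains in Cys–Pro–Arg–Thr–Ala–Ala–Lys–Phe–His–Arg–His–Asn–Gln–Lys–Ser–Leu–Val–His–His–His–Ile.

9

K, R, and H are the three residues with basic side chains (ε-amine, guanidinium, and imidazole respectively).
Matching residues: Arg3, Lys7, His9, Arg10, His11, Lys14, His18, His19, His20.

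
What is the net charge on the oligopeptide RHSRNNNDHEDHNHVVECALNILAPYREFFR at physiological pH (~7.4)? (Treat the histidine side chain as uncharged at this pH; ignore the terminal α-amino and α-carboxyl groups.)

-1

Near pH 7.4, K and R contribute +1 each, D and E contribute −1 each, and every other side chain (His included, as stated) is uncharged.
Positive (K, R): R1, R4, R27, R31 → +4.
Negative (D, E): D8, E10, D11, E17, E28 → −5.
Net charge = (+4) + (−5) = −1.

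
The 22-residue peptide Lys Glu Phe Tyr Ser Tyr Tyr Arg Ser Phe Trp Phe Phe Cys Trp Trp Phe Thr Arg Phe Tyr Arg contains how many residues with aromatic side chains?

F, W, and Y each carry an aromatic ring on the side chain.
Matching residues: Phe3, Tyr4, Tyr6, Tyr7, Phe10, Trp11, Phe12, Phe13, Trp15, Trp16, Phe17, Phe20, Tyr21.

13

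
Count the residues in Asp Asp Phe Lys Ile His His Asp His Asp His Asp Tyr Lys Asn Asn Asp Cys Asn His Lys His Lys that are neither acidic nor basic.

Acidic: D, E. Basic: K, R, H. All other residues are neither.
Matching residues: Phe3, Ile5, Tyr13, Asn15, Asn16, Cys18, Asn19.

7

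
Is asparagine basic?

No

K, R, and H are the three residues with basic side chains (ε-amine, guanidinium, and imidazole respectively).
Asparagine is not in this group.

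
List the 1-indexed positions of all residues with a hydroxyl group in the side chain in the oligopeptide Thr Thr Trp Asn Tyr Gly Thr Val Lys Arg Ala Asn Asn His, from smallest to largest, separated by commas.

S, T, and Y are the three residues with a side-chain hydroxyl.
Matching residues: Thr1, Thr2, Tyr5, Thr7.

1, 2, 5, 7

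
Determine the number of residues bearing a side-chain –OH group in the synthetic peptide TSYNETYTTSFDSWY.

10

Serine (S), threonine (T), and tyrosine (Y) each carry a hydroxyl group on the side chain.
Matching residues: T1, S2, Y3, T6, Y7, T8, T9, S10, S13, Y15.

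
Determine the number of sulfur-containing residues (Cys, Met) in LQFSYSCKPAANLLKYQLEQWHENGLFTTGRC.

2

Matching residues: C7, C32.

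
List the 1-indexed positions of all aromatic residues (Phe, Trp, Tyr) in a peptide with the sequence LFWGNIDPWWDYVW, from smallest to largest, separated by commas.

2, 3, 9, 10, 12, 14

Matching residues: F2, W3, W9, W10, Y12, W14.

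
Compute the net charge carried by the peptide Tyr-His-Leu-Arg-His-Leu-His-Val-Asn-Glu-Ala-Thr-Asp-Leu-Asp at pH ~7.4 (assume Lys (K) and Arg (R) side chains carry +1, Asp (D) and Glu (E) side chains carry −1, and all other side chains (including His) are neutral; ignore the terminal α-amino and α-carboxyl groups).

Positive (K, R): Arg4 → +1.
Negative (D, E): Glu10, Asp13, Asp15 → −3.
Net charge = (+1) + (−3) = −2.

-2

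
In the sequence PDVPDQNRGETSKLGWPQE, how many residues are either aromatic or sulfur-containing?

Aromatic: F, W, Y. Sulfur-containing: C, M.
Aromatic residues here: W16 (1).
Sulfur-containing residues here: none (0).
The two groups share no amino acid, so total = 1 + 0 = 1.

1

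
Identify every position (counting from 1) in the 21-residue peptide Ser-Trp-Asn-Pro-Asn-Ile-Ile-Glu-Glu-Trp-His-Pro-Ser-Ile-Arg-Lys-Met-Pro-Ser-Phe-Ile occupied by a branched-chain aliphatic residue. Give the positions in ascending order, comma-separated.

Matching residues: Ile6, Ile7, Ile14, Ile21.

6, 7, 14, 21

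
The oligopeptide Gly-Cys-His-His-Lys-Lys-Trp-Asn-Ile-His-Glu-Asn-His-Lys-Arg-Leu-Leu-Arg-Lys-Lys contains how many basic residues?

K, R, and H are the three residues with basic side chains (ε-amine, guanidinium, and imidazole respectively).
Matching residues: His3, His4, Lys5, Lys6, His10, His13, Lys14, Arg15, Arg18, Lys19, Lys20.

11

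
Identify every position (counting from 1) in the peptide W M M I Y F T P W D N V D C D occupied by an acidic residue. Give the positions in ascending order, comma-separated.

Only D (aspartate) and E (glutamate) carry a side-chain carboxylic acid.
Matching residues: D10, D13, D15.

10, 13, 15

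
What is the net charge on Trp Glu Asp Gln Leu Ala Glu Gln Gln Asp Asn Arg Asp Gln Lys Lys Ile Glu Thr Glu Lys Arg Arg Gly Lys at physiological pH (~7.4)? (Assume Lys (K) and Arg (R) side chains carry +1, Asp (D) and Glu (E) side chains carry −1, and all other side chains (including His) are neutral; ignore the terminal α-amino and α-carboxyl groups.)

Positive (K, R): Arg12, Lys15, Lys16, Lys21, Arg22, Arg23, Lys25 → +7.
Negative (D, E): Glu2, Asp3, Glu7, Asp10, Asp13, Glu18, Glu20 → −7.
Net charge = (+7) + (−7) = 0.

0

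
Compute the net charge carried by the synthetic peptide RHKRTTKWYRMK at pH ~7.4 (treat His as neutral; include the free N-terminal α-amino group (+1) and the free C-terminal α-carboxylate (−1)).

+6

Near pH 7.4, K and R contribute +1 each, D and E contribute −1 each, and every other side chain (His included, as stated) is uncharged.
Positive (K, R): R1, K3, R4, K7, R10, K12 → +6.
Negative (D, E): none → −0.
The N-terminus (+1) and C-terminus (−1) cancel.
Net charge = (+6) + (−0) = +6.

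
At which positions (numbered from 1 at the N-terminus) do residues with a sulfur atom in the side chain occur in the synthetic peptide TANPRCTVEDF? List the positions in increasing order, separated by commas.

Only Cys (C) and Met (M) have a sulfur atom in the side chain.
Matching residues: C6.

6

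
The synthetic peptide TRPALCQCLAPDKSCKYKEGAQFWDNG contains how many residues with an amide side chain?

The amide-side-chain residues are Asn (N) and Gln (Q).
Matching residues: Q7, Q22, N26.

3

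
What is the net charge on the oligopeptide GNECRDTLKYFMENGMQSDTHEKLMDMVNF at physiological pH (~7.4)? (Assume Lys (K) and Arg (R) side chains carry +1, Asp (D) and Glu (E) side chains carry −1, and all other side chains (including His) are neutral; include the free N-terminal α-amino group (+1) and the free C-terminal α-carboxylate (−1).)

-3

Positive (K, R): R5, K9, K23 → +3.
Negative (D, E): E3, D6, E13, D19, E22, D26 → −6.
The N-terminus (+1) and C-terminus (−1) cancel.
Net charge = (+3) + (−6) = −3.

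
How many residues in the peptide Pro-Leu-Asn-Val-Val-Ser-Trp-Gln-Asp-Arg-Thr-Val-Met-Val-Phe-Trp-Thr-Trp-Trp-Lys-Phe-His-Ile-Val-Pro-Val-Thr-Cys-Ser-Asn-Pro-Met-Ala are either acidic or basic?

Acidic: D, E. Basic: H, K, R.
Acidic residues here: Asp9 (1).
Basic residues here: Arg10, Lys20, His22 (3).
The two groups share no amino acid, so total = 1 + 3 = 4.

4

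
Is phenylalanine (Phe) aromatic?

Phenylalanine (F), tryptophan (W), and tyrosine (Y) have aromatic ring side chains.
Phenylalanine is in this group.

Yes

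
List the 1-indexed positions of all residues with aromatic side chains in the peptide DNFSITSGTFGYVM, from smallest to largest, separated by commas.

Phenylalanine (F), tryptophan (W), and tyrosine (Y) have aromatic ring side chains.
Matching residues: F3, F10, Y12.

3, 10, 12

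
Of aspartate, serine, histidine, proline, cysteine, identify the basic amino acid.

histidine

Lysine (K), arginine (R), and histidine (H) have basic, nitrogen-containing side chains.
Of the listed options, only histidine belongs to this group.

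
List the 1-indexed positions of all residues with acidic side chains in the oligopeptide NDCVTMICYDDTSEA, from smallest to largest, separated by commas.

Only D (aspartate) and E (glutamate) carry a side-chain carboxylic acid.
Matching residues: D2, D10, D11, E14.

2, 10, 11, 14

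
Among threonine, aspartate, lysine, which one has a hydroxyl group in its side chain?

Serine (S), threonine (T), and tyrosine (Y) each carry a hydroxyl group on the side chain.
Of the listed options, only threonine belongs to this group.

threonine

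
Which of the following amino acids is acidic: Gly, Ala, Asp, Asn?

Asp

Aspartate (D) and glutamate (E) have carboxylic-acid side chains and are the acidic amino acids.
Of the listed options, only Asp belongs to this group.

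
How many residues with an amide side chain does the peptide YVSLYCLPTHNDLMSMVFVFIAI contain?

1

The amide-side-chain residues are Asn (N) and Gln (Q).
Matching residues: N11.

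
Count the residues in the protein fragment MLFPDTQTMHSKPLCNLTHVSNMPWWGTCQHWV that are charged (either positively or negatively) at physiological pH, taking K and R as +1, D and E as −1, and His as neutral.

Charged side chains at pH ~7.4: K, R (positive); D, E (negative).
Matching residues: D5, K12.

2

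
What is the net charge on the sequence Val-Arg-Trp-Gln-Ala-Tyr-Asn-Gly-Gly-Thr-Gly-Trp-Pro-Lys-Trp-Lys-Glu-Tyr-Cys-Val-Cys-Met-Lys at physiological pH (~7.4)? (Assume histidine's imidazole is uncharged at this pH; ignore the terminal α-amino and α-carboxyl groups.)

+3

Near pH 7.4, K and R contribute +1 each, D and E contribute −1 each, and every other side chain (His included, as stated) is uncharged.
Positive (K, R): Arg2, Lys14, Lys16, Lys23 → +4.
Negative (D, E): Glu17 → −1.
Net charge = (+4) + (−1) = +3.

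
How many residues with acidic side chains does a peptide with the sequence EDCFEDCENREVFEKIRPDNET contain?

9

Aspartate (D) and glutamate (E) have carboxylic-acid side chains and are the acidic amino acids.
Matching residues: E1, D2, E5, D6, E8, E11, E14, D19, E21.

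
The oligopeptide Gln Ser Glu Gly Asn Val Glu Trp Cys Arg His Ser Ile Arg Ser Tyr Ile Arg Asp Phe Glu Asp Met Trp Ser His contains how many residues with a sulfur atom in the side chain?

2

Only Cys (C) and Met (M) have a sulfur atom in the side chain.
Matching residues: Cys9, Met23.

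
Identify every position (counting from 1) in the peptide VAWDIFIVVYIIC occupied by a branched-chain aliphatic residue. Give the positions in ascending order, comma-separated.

1, 5, 7, 8, 9, 11, 12

The BCAAs are Val, Leu, and Ile — aliphatic side chains with a branch point.
Matching residues: V1, I5, I7, V8, V9, I11, I12.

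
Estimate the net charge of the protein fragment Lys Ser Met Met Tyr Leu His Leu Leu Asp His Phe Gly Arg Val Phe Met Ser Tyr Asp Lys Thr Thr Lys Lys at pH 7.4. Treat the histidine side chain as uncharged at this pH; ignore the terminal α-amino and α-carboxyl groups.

+3

At pH ~7.4 the Lys and Arg side chains are protonated (+1), the Asp and Glu side chains are deprotonated (−1), and with His taken as neutral all other side chains carry no charge.
Positive (K, R): Lys1, Arg14, Lys21, Lys24, Lys25 → +5.
Negative (D, E): Asp10, Asp20 → −2.
Net charge = (+5) + (−2) = +3.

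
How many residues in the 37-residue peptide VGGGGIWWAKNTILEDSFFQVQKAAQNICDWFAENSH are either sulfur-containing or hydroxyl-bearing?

Sulfur-containing: C, M. Hydroxyl-bearing: S, T, Y.
Sulfur-containing residues here: C29 (1).
Hydroxyl-bearing residues here: T12, S17, S36 (3).
The two groups share no amino acid, so total = 1 + 3 = 4.

4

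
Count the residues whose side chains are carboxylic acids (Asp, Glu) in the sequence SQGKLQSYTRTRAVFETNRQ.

1

Matching residues: E16.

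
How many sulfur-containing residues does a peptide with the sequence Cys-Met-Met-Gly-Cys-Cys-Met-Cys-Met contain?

8

Only Cys (C) and Met (M) have a sulfur atom in the side chain.
Matching residues: Cys1, Met2, Met3, Cys5, Cys6, Met7, Cys8, Met9.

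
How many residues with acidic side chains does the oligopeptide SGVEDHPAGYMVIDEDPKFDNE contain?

The acidic residues are Asp (D) and Glu (E), whose side chains end in a carboxylate group.
Matching residues: E4, D5, D14, E15, D16, D20, E22.

7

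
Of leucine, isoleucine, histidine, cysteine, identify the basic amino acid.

The basic amino acids are Lys (K), Arg (R), and His (H).
Of the listed options, only histidine belongs to this group.

histidine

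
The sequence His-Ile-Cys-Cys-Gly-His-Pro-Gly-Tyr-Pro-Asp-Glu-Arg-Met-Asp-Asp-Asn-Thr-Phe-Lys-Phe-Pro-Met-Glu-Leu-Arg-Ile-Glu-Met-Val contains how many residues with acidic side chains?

6

The acidic residues are Asp (D) and Glu (E), whose side chains end in a carboxylate group.
Matching residues: Asp11, Glu12, Asp15, Asp16, Glu24, Glu28.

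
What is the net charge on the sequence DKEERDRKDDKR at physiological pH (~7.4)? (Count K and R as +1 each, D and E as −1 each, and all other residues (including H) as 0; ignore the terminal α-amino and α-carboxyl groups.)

0

Positive (K, R): K2, R5, R7, K8, K11, R12 → +6.
Negative (D, E): D1, E3, E4, D6, D9, D10 → −6.
Net charge = (+6) + (−6) = 0.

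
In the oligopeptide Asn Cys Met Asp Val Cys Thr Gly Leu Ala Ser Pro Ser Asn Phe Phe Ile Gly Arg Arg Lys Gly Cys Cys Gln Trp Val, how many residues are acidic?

1

Aspartate (D) and glutamate (E) have carboxylic-acid side chains and are the acidic amino acids.
Matching residues: Asp4.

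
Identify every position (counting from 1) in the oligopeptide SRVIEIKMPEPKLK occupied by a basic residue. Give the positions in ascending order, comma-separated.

The basic amino acids are Lys (K), Arg (R), and His (H).
Matching residues: R2, K7, K12, K14.

2, 7, 12, 14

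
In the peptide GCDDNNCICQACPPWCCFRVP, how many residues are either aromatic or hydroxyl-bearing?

Aromatic: F, W, Y. Hydroxyl-bearing: S, T, Y.
Aromatic residues here: W15, F18 (2).
Hydroxyl-bearing residues here: none (0).
(Y belongs to both groups, but none appear in this sequence.) Total = 2 + 0 = 2.

2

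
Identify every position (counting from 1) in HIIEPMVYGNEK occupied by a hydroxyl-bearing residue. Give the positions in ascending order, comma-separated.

S, T, and Y are the three residues with a side-chain hydroxyl.
Matching residues: Y8.

8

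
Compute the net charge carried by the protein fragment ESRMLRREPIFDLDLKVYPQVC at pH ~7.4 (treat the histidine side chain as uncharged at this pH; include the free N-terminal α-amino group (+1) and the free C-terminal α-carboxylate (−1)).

0

At pH ~7.4 the Lys and Arg side chains are protonated (+1), the Asp and Glu side chains are deprotonated (−1), and with His taken as neutral all other side chains carry no charge.
Positive (K, R): R3, R6, R7, K16 → +4.
Negative (D, E): E1, E8, D12, D14 → −4.
The N-terminus (+1) and C-terminus (−1) cancel.
Net charge = (+4) + (−4) = 0.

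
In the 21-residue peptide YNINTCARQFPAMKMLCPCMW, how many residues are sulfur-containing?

6

Cysteine (C, thiol) and methionine (M, thioether) are the two sulfur-containing amino acids.
Matching residues: C6, M13, M15, C17, C19, M20.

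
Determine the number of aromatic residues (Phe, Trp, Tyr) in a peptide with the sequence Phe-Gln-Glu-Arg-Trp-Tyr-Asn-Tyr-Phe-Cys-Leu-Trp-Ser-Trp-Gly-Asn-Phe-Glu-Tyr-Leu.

9

Matching residues: Phe1, Trp5, Tyr6, Tyr8, Phe9, Trp12, Trp14, Phe17, Tyr19.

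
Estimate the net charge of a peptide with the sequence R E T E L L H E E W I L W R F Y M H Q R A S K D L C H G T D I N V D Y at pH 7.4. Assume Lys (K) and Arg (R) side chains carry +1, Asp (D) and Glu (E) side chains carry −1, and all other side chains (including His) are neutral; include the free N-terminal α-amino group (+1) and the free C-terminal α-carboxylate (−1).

Positive (K, R): R1, R14, R20, K23 → +4.
Negative (D, E): E2, E4, E8, E9, D24, D30, D34 → −7.
The N-terminus (+1) and C-terminus (−1) cancel.
Net charge = (+4) + (−7) = −3.

-3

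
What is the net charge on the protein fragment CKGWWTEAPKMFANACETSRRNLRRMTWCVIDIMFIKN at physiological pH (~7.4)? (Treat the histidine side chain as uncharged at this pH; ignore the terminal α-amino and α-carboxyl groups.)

Near pH 7.4, K and R contribute +1 each, D and E contribute −1 each, and every other side chain (His included, as stated) is uncharged.
Positive (K, R): K2, K10, R20, R21, R24, R25, K37 → +7.
Negative (D, E): E7, E17, D32 → −3.
Net charge = (+7) + (−3) = +4.

+4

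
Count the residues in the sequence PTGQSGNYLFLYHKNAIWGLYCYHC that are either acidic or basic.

3

Acidic: D, E. Basic: H, K, R.
Acidic residues here: none (0).
Basic residues here: H13, K14, H24 (3).
The two groups share no amino acid, so total = 0 + 3 = 3.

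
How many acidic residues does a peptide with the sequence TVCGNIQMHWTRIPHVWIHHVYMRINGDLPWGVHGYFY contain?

1

The acidic residues are Asp (D) and Glu (E), whose side chains end in a carboxylate group.
Matching residues: D28.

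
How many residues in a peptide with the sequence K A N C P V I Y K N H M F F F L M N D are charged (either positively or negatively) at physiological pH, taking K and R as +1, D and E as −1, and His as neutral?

3

Charged side chains at pH ~7.4: K, R (positive); D, E (negative).
Matching residues: K1, K9, D19.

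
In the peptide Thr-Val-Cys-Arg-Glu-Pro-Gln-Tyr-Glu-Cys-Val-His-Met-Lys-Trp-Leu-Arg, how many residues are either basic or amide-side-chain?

5

Basic: H, K, R. Amide-side-chain: N, Q.
Basic residues here: Arg4, His12, Lys14, Arg17 (4).
Amide-side-chain residues here: Gln7 (1).
The two groups share no amino acid, so total = 4 + 1 = 5.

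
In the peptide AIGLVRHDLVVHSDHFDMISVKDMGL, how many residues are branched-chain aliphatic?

9

The BCAAs are Val, Leu, and Ile — aliphatic side chains with a branch point.
Matching residues: I2, L4, V5, L9, V10, V11, I19, V21, L26.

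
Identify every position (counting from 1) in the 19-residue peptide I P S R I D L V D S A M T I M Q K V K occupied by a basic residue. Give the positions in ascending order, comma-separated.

K, R, and H are the three residues with basic side chains (ε-amine, guanidinium, and imidazole respectively).
Matching residues: R4, K17, K19.

4, 17, 19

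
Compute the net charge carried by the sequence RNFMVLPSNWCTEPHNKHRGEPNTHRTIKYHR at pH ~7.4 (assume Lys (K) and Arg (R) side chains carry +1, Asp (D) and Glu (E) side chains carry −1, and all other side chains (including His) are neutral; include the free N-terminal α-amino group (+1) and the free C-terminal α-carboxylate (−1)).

Positive (K, R): R1, K17, R19, R26, K29, R32 → +6.
Negative (D, E): E13, E21 → −2.
The N-terminus (+1) and C-terminus (−1) cancel.
Net charge = (+6) + (−2) = +4.

+4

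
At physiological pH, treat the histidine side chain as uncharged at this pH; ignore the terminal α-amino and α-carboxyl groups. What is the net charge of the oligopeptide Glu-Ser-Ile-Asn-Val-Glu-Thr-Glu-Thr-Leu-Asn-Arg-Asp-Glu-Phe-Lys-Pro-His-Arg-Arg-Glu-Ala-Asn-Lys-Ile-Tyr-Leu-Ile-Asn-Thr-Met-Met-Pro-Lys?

0

Near pH 7.4, K and R contribute +1 each, D and E contribute −1 each, and every other side chain (His included, as stated) is uncharged.
Positive (K, R): Arg12, Lys16, Arg19, Arg20, Lys24, Lys34 → +6.
Negative (D, E): Glu1, Glu6, Glu8, Asp13, Glu14, Glu21 → −6.
Net charge = (+6) + (−6) = 0.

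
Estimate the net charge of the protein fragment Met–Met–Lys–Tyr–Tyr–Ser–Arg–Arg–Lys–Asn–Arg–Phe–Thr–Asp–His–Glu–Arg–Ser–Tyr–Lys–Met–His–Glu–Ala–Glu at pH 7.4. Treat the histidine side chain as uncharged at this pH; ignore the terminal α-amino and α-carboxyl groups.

+3

At pH ~7.4 the Lys and Arg side chains are protonated (+1), the Asp and Glu side chains are deprotonated (−1), and with His taken as neutral all other side chains carry no charge.
Positive (K, R): Lys3, Arg7, Arg8, Lys9, Arg11, Arg17, Lys20 → +7.
Negative (D, E): Asp14, Glu16, Glu23, Glu25 → −4.
Net charge = (+7) + (−4) = +3.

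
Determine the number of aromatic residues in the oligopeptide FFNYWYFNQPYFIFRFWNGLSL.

11

The aromatic amino acids are Phe (F, benzyl), Trp (W, indole), and Tyr (Y, phenol).
Matching residues: F1, F2, Y4, W5, Y6, F7, Y11, F12, F14, F16, W17.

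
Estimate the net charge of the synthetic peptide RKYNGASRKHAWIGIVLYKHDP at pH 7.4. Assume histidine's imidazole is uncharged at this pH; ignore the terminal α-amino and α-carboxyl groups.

The side chains ionized at physiological pH are Lys/Arg (+1) and Asp/Glu (−1); with His treated as neutral, nothing else contributes.
Positive (K, R): R1, K2, R8, K9, K19 → +5.
Negative (D, E): D21 → −1.
Net charge = (+5) + (−1) = +4.

+4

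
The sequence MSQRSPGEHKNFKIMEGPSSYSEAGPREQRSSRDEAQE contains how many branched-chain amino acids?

1

The BCAAs are Val, Leu, and Ile — aliphatic side chains with a branch point.
Matching residues: I14.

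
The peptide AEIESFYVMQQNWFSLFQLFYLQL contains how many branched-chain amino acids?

The BCAAs are Val, Leu, and Ile — aliphatic side chains with a branch point.
Matching residues: I3, V8, L16, L19, L22, L24.

6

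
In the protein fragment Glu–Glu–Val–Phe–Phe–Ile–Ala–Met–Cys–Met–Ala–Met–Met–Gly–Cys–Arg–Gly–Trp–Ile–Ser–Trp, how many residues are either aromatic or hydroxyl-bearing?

5

Aromatic: F, W, Y. Hydroxyl-bearing: S, T, Y.
Aromatic residues here: Phe4, Phe5, Trp18, Trp21 (4).
Hydroxyl-bearing residues here: Ser20 (1).
(Y belongs to both groups, but none appear in this sequence.) Total = 4 + 1 = 5.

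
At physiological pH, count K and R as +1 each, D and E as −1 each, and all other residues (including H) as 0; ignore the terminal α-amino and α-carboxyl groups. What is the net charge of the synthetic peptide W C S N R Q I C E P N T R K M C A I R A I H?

+3

Positive (K, R): R5, R13, K14, R19 → +4.
Negative (D, E): E9 → −1.
Net charge = (+4) + (−1) = +3.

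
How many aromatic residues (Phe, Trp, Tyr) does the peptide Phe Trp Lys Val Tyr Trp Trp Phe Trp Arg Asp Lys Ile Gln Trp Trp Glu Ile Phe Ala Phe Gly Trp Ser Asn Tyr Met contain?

Matching residues: Phe1, Trp2, Tyr5, Trp6, Trp7, Phe8, Trp9, Trp15, Trp16, Phe19, Phe21, Trp23, Tyr26.

13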